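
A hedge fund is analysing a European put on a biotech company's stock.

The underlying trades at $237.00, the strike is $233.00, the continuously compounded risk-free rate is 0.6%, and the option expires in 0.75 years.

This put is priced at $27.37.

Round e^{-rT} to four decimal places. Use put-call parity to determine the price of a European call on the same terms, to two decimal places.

exp(−rT) = exp(−0.006·0.75) = 0.9955
Put-call parity: C − P = S − K·e^(−rT) = 237 − 233·0.9955 = 237 − 231.9515 = 5.0485
C = P + (C − P) = 27.37 + (5.0485) = 32.4185

$32.42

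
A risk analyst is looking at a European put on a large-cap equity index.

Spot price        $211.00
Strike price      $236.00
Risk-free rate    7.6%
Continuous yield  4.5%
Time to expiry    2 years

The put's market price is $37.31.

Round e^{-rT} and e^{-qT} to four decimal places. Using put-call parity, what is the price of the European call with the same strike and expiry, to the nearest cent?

e^(−qT) = e^(−0.045·2) = 0.9139;  e^(−rT) = e^(−0.076·2) = 0.8590
Put-call parity: C − P = S·e^(−qT) − K·e^(−rT) = 211·0.9139 − 236·0.8590 = 192.8329 − 202.7240 = -9.8911
C = P + (C − P) = 37.31 + (-9.8911) = 27.4189

$27.42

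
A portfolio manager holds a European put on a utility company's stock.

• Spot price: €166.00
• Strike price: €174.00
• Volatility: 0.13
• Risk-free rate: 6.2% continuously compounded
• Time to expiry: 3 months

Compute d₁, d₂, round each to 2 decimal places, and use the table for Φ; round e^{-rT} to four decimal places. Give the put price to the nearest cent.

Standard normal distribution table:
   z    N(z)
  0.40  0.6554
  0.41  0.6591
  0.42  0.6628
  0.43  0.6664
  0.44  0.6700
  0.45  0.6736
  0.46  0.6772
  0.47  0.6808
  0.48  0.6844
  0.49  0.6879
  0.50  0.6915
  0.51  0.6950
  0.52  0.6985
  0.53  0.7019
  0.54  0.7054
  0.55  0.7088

σ√T = 0.13·√0.25 = 0.0650
d₁ = [ln(166/174) + (0.062 + 0.13²/2)·0.25] / 0.0650 = [-0.0471 + 0.0176] / 0.0650 = -0.4532 ⇒ -0.45
d₂ = d₁ − σ√T = -0.4532 − 0.0650 = -0.5182 ⇒ -0.52
exp(−rT) = exp(−0.062·0.25) = 0.9846
N(−d₂) = N(0.52) = 0.6985;  N(−d₁) = N(0.45) = 0.6736
P = 174·0.9846·0.6985 − 166·0.6736 = 119.6673 − 111.8176 = 7.8497

€7.85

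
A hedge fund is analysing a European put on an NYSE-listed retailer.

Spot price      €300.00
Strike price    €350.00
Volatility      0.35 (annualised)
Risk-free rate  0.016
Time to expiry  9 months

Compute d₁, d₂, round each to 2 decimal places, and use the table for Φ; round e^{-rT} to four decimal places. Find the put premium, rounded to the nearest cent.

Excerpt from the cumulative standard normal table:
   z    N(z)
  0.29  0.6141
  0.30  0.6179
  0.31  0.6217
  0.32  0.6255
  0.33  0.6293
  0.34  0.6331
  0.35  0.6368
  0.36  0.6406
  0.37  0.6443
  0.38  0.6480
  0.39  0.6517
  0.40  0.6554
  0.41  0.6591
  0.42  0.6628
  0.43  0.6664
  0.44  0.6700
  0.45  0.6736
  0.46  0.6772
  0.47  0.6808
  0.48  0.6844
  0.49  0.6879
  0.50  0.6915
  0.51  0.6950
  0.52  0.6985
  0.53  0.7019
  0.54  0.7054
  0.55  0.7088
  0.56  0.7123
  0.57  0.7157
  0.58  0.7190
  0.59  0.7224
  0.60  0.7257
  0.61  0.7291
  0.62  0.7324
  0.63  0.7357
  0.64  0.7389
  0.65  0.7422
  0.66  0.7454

σ√T = 0.35 × 0.8660 = 0.3031
d₁ = [ln(300/350) + (0.016 + ½·0.35²)·0.75] / (σ√T) = (-0.1542 + 0.0579) / 0.3031 = -0.3174 which rounds to -0.32
d₂ = -0.3174 − 0.3031 = -0.6205 which rounds to -0.62
exp(−rT) = exp(−0.016·0.75) = 0.9881
P = 350·0.9881·N(0.62) − 300·N(0.32) = 350·0.9881·0.7324 − 300·0.6255 = 253.2896 − 187.6500 = 65.6396

€65.64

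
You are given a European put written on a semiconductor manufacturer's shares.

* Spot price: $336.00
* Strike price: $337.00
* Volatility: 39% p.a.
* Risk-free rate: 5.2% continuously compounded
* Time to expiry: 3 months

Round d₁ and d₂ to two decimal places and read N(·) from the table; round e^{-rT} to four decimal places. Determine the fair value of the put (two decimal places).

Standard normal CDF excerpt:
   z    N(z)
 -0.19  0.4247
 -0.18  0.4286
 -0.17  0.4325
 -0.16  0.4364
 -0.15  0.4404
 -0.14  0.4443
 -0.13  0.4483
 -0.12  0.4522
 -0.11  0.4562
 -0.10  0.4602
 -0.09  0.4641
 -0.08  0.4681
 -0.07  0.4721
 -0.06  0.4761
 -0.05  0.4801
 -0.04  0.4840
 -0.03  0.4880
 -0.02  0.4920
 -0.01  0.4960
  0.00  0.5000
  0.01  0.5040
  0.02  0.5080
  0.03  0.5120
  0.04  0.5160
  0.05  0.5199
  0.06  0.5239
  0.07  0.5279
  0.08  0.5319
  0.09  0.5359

$24.97

T = 0.25;  σ√T = 0.1950
d₁ = [ln(336/337) + (0.052 + 0.39²/2)·0.25] / 0.1950 = [-0.0030 + 0.0320] / 0.1950 = 0.1489 ⇒ 0.15
d₂ = d₁ − σ√T = 0.1489 − 0.1950 = -0.0461 ⇒ -0.05
exp(−rT) = exp(−0.052·0.25) = 0.9871
N(−d₂) = N(0.05) = 0.5199;  N(−d₁) = N(-0.15) = 0.4404
P = 337·0.9871·0.5199 − 336·0.4404 = 172.9461 − 147.9744 = 24.9717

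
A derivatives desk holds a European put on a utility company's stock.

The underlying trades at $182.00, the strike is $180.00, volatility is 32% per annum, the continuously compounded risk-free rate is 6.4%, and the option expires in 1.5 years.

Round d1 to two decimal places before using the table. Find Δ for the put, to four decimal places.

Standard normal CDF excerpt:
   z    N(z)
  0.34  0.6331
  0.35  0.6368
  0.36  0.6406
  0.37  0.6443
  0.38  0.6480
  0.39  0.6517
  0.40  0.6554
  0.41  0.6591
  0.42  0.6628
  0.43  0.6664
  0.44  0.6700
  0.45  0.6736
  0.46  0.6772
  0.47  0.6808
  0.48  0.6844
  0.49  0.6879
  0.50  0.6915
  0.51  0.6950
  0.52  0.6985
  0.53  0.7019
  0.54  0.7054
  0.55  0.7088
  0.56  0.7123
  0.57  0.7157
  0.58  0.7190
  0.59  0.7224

σ√T = 0.32·√1.5 = 0.3919
d₁ = [ln(182/180) + (0.064 + 0.32²/2)·1.5] / 0.3919 = [0.0110 + 0.1728] / 0.3919 = 0.4691 ≈ 0.47
N(d₁) = N(0.47) = 0.6808
Δ_put = N(d₁) − 1 = 0.6808 − 1 = -0.3192

-0.3192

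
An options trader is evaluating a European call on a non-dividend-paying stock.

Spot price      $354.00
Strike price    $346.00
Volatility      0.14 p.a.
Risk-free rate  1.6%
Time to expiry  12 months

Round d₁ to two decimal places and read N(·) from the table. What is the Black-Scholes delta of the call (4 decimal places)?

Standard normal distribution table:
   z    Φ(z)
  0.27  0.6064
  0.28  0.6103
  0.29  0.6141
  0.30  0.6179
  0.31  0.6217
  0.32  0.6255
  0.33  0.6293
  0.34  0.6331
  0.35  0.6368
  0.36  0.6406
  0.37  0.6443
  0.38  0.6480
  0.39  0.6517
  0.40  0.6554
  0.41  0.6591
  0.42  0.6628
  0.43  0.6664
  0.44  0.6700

0.6368

T = 1;  σ√T = 0.1400
ln(S/K) + (r + σ²/2)T = ln(354/346) + (0.016 + 0.14²/2)·1 = 0.0229 + 0.0258 = 0.0487
d₁ = 0.0487 / 0.1400 = 0.3476 ≈ 0.35
N(d₁) = N(0.35) = 0.6368
Δ_call = N(d₁) = 0.6368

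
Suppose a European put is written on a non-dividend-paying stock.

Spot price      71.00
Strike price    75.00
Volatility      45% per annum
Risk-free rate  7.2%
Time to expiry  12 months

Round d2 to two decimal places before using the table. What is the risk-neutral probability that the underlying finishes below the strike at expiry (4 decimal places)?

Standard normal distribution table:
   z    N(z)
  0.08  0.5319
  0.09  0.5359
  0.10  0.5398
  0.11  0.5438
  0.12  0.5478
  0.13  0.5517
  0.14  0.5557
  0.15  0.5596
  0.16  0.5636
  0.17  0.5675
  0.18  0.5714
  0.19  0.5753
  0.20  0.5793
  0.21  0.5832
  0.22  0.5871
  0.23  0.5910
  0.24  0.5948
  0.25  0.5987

σ√T = 0.45 × 1.0000 = 0.4500
ln(S/K) + (r + σ²/2)T = ln(71/75) + (0.072 + 0.45²/2)·1 = -0.0548 + 0.1733 = 0.1184
d₁ = 0.1184 / 0.4500 = 0.2632 → 0.26
d₂ = d₁ − σ√T = 0.2632 − 0.4500 = -0.1868 → -0.19
Risk-neutral Pr[S_T < K] = N(−d₂) = N(0.19) = 0.5753

0.5753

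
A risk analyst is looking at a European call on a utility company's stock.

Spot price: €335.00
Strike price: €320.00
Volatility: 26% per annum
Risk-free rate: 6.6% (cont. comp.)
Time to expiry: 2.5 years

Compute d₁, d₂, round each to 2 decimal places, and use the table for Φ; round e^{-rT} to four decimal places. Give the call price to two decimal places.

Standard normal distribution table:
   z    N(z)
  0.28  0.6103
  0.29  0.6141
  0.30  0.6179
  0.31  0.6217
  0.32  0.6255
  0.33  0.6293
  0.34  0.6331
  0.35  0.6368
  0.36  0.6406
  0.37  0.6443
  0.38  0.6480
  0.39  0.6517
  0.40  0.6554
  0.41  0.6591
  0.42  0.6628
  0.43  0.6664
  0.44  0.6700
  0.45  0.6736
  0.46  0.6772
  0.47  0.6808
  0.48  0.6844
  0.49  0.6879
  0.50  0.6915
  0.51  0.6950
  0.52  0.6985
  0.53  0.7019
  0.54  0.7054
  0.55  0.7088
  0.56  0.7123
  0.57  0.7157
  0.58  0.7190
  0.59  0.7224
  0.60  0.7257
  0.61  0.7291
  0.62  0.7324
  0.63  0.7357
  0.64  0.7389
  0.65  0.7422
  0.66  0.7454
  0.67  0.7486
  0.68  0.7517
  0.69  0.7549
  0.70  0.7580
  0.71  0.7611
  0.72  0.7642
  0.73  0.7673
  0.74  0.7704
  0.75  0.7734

€87.32

σ√T = 0.26 × 1.5811 = 0.4111
d₁ = [ln(335/320) + (0.066 + 0.26²/2)·2.5] / 0.4111 = [0.0458 + 0.2495] / 0.4111 = 0.7183 which rounds to 0.72
d₂ = d₁ − σ√T = 0.7183 − 0.4111 = 0.3073 which rounds to 0.31
exp(−rT) = exp(−0.066·2.5) = 0.8479
N(d₁) = N(0.72) = 0.7642;  N(d₂) = N(0.31) = 0.6217
C = 335·0.7642 − 320·0.8479·0.6217 = 256.0070 − 168.6846 = 87.3224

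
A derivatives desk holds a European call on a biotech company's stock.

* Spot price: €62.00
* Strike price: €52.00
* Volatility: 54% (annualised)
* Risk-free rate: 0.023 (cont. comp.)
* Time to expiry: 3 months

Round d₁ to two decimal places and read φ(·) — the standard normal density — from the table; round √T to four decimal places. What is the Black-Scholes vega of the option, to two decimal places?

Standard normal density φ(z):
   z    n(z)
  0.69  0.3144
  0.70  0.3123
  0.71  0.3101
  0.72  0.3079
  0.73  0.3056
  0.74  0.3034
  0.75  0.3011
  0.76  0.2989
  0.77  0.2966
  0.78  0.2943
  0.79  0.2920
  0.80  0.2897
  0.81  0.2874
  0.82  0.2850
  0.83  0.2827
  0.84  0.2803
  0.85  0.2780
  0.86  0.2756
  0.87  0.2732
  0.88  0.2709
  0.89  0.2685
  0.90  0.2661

σ√T = 0.54 × 0.5000 = 0.2700
d₁ = [ln(62/52) + (0.023 + 0.54²/2)·0.25] / 0.2700 = [0.1759 + 0.0422] / 0.2700 = 0.8077 ⇒ 0.81
√T = √0.25 = 0.5000
φ(d₁) = φ(0.81) = 0.2874
vega = S·φ(d₁)·√T = 62·0.2874·0.5000 = 8.9094

8.91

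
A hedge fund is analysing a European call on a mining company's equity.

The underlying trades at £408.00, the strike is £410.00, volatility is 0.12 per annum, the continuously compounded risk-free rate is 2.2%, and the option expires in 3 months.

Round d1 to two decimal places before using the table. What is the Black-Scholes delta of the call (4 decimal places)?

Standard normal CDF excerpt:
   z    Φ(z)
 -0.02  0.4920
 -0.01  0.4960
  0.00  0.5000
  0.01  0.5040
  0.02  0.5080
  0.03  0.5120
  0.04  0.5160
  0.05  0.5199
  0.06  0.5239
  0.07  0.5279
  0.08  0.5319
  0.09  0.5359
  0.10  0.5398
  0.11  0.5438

σ√T = 0.12·√0.25 = 0.0600
d₁ = [ln(408/410) + (0.022 + 0.12²/2)·0.25] / 0.0600 = [-0.0049 + 0.0073] / 0.0600 = 0.0402 ≈ 0.04
N(d₁) = N(0.04) = 0.5160
Δ_call = N(d₁) = 0.5160

0.5160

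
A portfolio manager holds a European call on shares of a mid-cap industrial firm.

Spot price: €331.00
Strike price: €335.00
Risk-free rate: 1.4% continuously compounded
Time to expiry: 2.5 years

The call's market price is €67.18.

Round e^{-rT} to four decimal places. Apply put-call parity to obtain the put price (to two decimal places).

e^(−rT) = e^(−0.014·2.5) = 0.9656
Put-call parity: C − P = S − K·e^(−rT) = 331 − 335·0.9656 = 331 − 323.4760 = 7.5240
P = C − (C − P) = 67.18 − (7.5240) = 59.6560

€59.66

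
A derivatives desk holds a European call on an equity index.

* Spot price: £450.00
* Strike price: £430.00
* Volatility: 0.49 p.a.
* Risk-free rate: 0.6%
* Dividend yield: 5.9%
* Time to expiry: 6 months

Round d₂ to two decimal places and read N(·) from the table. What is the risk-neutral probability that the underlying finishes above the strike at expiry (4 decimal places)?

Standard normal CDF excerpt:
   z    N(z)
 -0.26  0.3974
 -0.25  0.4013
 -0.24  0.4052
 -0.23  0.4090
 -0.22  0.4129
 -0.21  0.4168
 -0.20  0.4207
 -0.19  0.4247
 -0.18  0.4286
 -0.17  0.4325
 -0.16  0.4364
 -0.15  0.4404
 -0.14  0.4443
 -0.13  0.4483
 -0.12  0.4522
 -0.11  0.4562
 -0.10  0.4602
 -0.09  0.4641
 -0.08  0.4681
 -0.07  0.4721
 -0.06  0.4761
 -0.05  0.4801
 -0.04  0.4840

σ√T = 0.49·√0.5 = 0.3465
d₁ = [ln(450/430) + (0.006 − 0.059 + ½·0.49²)·0.5] / (σ√T) = (0.0455 + 0.0335) / 0.3465 = 0.2280 ≈ 0.23
d₂ = 0.2280 − 0.3465 = -0.1185 ≈ -0.12
Pr(exercise) under Q = N(d₂) = 0.4522

0.4522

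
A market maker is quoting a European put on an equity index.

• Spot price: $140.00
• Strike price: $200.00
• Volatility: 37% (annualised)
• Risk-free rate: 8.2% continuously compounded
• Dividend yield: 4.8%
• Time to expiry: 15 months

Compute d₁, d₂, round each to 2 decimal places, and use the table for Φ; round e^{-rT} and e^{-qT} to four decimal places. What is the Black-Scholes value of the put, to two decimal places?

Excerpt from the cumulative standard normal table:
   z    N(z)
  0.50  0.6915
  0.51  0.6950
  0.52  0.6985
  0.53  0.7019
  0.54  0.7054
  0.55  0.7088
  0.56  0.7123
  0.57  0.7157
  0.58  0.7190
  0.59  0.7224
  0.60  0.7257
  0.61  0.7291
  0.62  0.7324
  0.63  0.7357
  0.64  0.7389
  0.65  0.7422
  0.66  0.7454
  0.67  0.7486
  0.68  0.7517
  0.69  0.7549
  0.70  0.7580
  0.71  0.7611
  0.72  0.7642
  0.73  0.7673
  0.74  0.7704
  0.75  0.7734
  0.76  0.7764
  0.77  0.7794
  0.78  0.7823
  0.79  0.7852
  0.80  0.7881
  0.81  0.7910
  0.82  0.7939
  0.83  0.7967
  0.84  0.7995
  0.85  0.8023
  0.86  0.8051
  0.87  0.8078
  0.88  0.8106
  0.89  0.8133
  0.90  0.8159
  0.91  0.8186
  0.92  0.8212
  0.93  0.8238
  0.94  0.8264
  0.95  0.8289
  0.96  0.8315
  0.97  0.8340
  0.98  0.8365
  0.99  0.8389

σ√T = 0.37 × 1.1180 = 0.4137
d₁ = [ln(140/200) + (0.082 − 0.048 + ½·0.37²)·1.25] / (σ√T) = (-0.3567 + 0.1281) / 0.4137 = -0.5526 ⇒ -0.55
d₂ = -0.5526 − 0.4137 = -0.9663 ⇒ -0.97
exp(−qT) = exp(−0.048·1.25) = 0.9418;  exp(−rT) = exp(−0.082·1.25) = 0.9026
N(−d₂) = N(0.97) = 0.8340;  N(−d₁) = N(0.55) = 0.7088
P = 200·0.9026·0.8340 − 140·0.9418·0.7088 = 150.5537 − 93.4567 = 57.0970

$57.10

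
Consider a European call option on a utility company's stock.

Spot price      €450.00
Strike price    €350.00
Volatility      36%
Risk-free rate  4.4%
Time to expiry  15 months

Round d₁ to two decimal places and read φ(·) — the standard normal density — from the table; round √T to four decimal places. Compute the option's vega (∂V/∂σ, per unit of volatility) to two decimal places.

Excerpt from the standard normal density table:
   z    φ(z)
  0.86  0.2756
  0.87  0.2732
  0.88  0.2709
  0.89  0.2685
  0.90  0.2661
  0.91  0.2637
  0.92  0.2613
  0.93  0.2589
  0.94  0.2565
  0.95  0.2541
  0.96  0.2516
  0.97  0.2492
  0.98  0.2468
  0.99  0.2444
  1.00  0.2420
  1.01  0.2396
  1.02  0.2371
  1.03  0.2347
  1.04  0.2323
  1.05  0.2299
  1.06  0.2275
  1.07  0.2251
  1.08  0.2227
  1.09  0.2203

126.58

σ√T = 0.36 × 1.1180 = 0.4025
d₁ = [ln(450/350) + (0.044 + 0.36²/2)·1.25] / 0.4025 = [0.2513 + 0.1360] / 0.4025 = 0.9623 → 0.96
√T = √1.25 = 1.1180
φ(d₁) = φ(0.96) = 0.2516
vega = S·φ(d₁)·√T = 450·0.2516·1.1180 = 126.5800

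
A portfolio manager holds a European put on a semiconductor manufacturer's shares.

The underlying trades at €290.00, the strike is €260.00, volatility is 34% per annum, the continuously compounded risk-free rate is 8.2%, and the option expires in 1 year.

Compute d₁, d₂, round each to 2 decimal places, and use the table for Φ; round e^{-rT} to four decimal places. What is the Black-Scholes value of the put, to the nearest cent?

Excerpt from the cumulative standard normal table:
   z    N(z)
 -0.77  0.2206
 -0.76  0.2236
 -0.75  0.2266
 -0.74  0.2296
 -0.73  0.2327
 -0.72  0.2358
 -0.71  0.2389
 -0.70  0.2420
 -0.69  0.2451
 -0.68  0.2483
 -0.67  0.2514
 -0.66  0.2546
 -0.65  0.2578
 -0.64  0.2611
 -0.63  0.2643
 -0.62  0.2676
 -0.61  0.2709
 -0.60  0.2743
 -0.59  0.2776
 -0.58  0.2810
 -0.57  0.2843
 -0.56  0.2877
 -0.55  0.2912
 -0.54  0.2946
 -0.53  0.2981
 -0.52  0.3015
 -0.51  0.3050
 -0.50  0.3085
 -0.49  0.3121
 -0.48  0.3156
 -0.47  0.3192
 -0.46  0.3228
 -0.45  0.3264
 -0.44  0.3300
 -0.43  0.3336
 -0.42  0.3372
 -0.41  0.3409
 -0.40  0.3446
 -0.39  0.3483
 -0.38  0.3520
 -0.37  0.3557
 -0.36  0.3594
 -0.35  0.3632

€15.95

σ√T = 0.34·√1 = 0.3400
d₁ = [ln(290/260) + (0.082 + 0.34²/2)·1] / 0.3400 = [0.1092 + 0.1398] / 0.3400 = 0.7324 ⇒ 0.73
d₂ = d₁ − σ√T = 0.7324 − 0.3400 = 0.3924 ⇒ 0.39
e^(−rT) = e^(−0.082·1) = 0.9213
N(−d₂) = N(-0.39) = 0.3483;  N(−d₁) = N(-0.73) = 0.2327
P = 260·0.9213·0.3483 − 290·0.2327 = 83.4311 − 67.4830 = 15.9481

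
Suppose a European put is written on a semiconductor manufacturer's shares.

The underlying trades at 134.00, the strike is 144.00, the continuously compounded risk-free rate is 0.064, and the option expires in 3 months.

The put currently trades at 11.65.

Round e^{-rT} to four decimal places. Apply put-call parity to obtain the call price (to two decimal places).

3.94

exp(−rT) = exp(−0.064·0.25) = 0.9841
Put-call parity: C − P = S − K·e^(−rT) = 134 − 144·0.9841 = 134 − 141.7104 = -7.7104
C = P + (C − P) = 11.65 + (-7.7104) = 3.9396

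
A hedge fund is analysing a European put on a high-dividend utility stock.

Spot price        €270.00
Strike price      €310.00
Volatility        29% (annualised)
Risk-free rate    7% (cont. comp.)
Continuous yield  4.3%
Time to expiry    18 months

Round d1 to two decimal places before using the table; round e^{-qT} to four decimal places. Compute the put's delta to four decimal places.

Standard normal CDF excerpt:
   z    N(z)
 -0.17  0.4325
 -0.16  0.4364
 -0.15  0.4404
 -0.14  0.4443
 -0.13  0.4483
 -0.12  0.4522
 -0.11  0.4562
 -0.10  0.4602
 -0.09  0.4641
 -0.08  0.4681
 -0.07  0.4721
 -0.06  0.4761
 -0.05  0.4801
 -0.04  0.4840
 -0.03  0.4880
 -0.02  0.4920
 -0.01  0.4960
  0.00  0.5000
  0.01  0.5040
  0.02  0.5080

σ√T = 0.29·√1.5 = 0.3552
ln(S/K) + (r − q + σ²/2)T = ln(270/310) + (0.07 − 0.043 + 0.29²/2)·1.5 = -0.1382 + 0.1036 = -0.0346
d₁ = -0.0346 / 0.3552 = -0.0973 ⇒ -0.10
N(d₁) = N(-0.10) = 0.4602
Δ_put = exp(−qT)·(N(d₁) − 1) = 0.9375·(0.4602 − 1) = -0.5061

-0.5061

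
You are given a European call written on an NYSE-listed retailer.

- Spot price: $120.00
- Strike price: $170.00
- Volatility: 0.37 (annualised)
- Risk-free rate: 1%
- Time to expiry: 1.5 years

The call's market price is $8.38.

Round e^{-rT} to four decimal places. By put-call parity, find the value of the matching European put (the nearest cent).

$55.85

e^(−rT) = e^(−0.01·1.5) = 0.9851
Put-call parity: C − P = S − K·e^(−rT) = 120 − 170·0.9851 = 120 − 167.4670 = -47.4670
P = C − (C − P) = 8.38 − (-47.4670) = 55.8470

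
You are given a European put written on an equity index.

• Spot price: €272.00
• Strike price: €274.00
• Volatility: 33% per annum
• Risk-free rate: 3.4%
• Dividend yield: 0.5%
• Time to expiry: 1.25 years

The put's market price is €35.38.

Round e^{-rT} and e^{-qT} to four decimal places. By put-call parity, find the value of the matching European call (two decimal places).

€43.09

e^(−qT) = e^(−0.005·1.25) = 0.9938;  e^(−rT) = e^(−0.034·1.25) = 0.9584
Put-call parity: C − P = S·e^(−qT) − K·e^(−rT) = 272·0.9938 − 274·0.9584 = 270.3136 − 262.6016 = 7.7120
C = P + (C − P) = 35.38 + (7.7120) = 43.0920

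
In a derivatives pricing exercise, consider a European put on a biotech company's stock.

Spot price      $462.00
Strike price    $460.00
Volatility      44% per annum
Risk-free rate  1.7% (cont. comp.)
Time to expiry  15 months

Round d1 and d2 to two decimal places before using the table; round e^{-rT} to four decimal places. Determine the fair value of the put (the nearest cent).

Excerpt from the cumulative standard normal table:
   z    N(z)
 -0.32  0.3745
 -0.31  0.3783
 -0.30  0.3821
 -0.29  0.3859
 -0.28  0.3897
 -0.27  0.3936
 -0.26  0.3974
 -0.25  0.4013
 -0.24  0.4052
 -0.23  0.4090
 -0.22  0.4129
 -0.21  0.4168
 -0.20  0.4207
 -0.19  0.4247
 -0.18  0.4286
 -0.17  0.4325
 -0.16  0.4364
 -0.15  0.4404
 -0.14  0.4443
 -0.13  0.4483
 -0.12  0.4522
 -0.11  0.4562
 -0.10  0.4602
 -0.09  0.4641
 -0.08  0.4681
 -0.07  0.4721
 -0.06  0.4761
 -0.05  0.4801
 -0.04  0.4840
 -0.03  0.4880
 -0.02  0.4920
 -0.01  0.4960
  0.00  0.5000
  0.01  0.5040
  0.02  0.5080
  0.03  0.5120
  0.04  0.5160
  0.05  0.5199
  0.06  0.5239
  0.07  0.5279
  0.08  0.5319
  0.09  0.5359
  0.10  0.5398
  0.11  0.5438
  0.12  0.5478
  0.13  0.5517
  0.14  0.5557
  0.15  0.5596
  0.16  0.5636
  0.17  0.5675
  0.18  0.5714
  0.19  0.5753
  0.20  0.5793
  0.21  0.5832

$82.55

T = 1.25;  σ√T = 0.4919
d₁ = [ln(462/460) + (0.017 + ½·0.44²)·1.25] / (σ√T) = (0.0043 + 0.1422) / 0.4919 = 0.2980 which rounds to 0.30
d₂ = 0.2980 − 0.4919 = -0.1940 which rounds to -0.19
exp(−rT) = exp(−0.017·1.25) = 0.9790
P = 460·0.9790·N(0.19) − 462·N(-0.30) = 460·0.9790·0.5753 − 462·0.3821 = 259.0806 − 176.5302 = 82.5504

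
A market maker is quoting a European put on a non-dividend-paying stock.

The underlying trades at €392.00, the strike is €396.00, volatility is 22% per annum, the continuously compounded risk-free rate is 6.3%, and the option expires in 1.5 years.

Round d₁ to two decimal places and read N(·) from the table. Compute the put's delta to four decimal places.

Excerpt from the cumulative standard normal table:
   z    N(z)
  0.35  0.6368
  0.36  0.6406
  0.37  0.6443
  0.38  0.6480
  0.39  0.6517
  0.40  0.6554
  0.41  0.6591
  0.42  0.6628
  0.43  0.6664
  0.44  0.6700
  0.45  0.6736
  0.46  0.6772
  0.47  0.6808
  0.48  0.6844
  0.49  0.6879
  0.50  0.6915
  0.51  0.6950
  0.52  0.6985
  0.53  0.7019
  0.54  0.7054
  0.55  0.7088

σ√T = 0.22·√1.5 = 0.2694
ln(S/K) + (r + σ²/2)T = ln(392/396) + (0.063 + 0.22²/2)·1.5 = -0.0102 + 0.1308 = 0.1206
d₁ = 0.1206 / 0.2694 = 0.4478 → 0.45
N(d₁) = N(0.45) = 0.6736
Δ_put = N(d₁) − 1 = 0.6736 − 1 = -0.3264

-0.3264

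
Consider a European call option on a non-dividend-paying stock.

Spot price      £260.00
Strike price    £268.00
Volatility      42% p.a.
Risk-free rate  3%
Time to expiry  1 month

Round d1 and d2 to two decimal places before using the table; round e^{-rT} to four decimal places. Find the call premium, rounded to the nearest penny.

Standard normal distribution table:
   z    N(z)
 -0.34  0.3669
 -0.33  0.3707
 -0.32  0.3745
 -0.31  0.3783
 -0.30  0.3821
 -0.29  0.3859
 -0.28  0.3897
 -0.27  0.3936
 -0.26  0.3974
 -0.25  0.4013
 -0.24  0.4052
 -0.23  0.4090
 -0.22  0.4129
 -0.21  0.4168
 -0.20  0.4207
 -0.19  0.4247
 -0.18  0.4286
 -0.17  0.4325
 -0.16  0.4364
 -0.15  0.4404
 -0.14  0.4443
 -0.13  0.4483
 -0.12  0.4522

£9.29

σ√T = 0.42·√0.08333 = 0.1212
ln(S/K) + (r + σ²/2)T = ln(260/268) + (0.03 + 0.42²/2)·0.08333 = -0.0303 + 0.0098 = -0.0205
d₁ = -0.0205 / 0.1212 = -0.1687 → -0.17
d₂ = d₁ − σ√T = -0.1687 − 0.1212 = -0.2900 → -0.29
e^(−rT) = e^(−0.03·0.08333) = 0.9975
N(d₁) = N(-0.17) = 0.4325;  N(d₂) = N(-0.29) = 0.3859
C = 260·0.4325 − 268·0.9975·0.3859 = 112.4500 − 103.1626 = 9.2874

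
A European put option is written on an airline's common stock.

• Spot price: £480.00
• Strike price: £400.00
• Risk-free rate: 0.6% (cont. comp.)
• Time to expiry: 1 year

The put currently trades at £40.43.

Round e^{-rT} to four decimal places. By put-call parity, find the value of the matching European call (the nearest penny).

e^(−rT) = e^(−0.006·1) = 0.9940
Put-call parity: C − P = S − K·e^(−rT) = 480 − 400·0.9940 = 480 − 397.6000 = 82.4000
C = P + (C − P) = 40.43 + (82.4000) = 122.8300

£122.83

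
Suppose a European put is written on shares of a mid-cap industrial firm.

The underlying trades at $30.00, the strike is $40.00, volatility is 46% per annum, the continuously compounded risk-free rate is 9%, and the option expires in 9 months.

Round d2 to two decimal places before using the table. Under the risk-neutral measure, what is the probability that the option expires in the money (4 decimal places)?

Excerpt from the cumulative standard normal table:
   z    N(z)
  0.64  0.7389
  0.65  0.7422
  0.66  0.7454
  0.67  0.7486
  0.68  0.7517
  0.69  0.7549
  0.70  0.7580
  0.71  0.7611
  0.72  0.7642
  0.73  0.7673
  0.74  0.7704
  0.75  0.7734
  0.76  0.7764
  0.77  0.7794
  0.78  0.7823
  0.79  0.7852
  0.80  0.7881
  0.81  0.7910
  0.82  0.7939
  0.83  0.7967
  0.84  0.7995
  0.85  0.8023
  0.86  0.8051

σ√T = 0.46 × 0.8660 = 0.3984
d₁ = [ln(30/40) + (0.09 + 0.46²/2)·0.75] / 0.3984 = [-0.2877 + 0.1469] / 0.3984 = -0.3535 ≈ -0.35
d₂ = d₁ − σ√T = -0.3535 − 0.3984 = -0.7519 ≈ -0.75
Pr(exercise) under Q = N(−d₂) = N(0.75) = 0.7734

0.7734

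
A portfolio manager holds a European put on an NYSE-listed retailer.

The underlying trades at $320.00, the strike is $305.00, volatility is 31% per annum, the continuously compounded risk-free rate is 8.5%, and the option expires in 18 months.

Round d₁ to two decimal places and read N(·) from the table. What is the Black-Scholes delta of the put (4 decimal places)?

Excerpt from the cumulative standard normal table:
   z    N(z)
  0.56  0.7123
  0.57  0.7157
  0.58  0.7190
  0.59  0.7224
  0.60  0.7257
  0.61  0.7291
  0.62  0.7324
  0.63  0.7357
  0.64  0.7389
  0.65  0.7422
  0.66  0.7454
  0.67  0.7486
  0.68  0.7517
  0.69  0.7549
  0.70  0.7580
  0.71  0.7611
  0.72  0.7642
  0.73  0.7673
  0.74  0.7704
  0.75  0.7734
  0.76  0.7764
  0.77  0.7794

-0.2578

σ√T = 0.31 × 1.2247 = 0.3797
d₁ = [ln(320/305) + (0.085 + 0.31²/2)·1.5] / 0.3797 = [0.0480 + 0.1996] / 0.3797 = 0.6521 ≈ 0.65
N(d₁) = N(0.65) = 0.7422
Δ_put = N(d₁) − 1 = 0.7422 − 1 = -0.2578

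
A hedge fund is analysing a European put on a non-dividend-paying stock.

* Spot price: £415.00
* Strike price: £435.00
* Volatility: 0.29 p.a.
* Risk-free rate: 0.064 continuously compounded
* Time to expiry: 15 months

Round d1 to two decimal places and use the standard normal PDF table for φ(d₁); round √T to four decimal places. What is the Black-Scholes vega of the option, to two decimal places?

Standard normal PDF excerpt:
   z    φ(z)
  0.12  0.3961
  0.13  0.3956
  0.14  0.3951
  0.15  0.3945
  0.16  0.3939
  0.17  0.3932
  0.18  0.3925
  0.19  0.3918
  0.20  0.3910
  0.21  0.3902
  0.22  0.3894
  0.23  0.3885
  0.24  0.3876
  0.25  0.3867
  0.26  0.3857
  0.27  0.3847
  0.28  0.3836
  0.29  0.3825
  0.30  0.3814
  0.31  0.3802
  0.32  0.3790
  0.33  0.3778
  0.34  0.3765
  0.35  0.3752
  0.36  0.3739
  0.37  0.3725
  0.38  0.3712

T = 1.25;  σ√T = 0.3242
d₁ = [ln(415/435) + (0.064 + 0.29²/2)·1.25] / 0.3242 = [-0.0471 + 0.1326] / 0.3242 = 0.2637 ≈ 0.26
√T = √1.25 = 1.1180
φ(d₁) = φ(0.26) = 0.3857
vega = S·φ(d₁)·√T = 415·0.3857·1.1180 = 178.9532
(The call has the same vega.)

178.95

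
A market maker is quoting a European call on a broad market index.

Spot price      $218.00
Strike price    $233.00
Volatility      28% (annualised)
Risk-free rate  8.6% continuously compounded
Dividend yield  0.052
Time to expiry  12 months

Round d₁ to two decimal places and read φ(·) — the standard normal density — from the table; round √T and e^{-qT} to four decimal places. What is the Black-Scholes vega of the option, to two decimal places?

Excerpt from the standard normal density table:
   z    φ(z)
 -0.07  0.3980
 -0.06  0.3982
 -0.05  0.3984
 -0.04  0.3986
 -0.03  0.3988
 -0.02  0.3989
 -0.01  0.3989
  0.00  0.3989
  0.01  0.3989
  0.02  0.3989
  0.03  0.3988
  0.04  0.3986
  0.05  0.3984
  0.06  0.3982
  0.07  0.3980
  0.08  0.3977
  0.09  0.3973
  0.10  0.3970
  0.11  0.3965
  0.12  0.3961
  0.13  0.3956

T = 1;  σ√T = 0.2800
d₁ = [ln(218/233) + (0.086 − 0.052 + ½·0.28²)·1] / (σ√T) = (-0.0665 + 0.0732) / 0.2800 = 0.0238 ≈ 0.02
√T = √1 = 1.0000
φ(d₁) = φ(0.02) = 0.3989
e^(−qT) = e^(−0.052·1) = 0.9493
vega = S·e^(−qT)·φ(d₁)·√T = 218·0.9493·0.3989·1.0000 = 82.5513
(Call and put vega coincide under Black-Scholes.)

82.55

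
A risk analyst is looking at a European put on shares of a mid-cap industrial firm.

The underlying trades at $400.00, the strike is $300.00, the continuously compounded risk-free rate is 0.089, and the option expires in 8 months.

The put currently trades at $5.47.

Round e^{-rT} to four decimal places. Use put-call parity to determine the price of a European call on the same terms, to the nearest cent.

$122.75

e^(−rT) = e^(−0.089·0.6667) = 0.9424
Put-call parity: C − P = S − K·e^(−rT) = 400 − 300·0.9424 = 400 − 282.7200 = 117.2800
C = P + (C − P) = 5.47 + (117.2800) = 122.7500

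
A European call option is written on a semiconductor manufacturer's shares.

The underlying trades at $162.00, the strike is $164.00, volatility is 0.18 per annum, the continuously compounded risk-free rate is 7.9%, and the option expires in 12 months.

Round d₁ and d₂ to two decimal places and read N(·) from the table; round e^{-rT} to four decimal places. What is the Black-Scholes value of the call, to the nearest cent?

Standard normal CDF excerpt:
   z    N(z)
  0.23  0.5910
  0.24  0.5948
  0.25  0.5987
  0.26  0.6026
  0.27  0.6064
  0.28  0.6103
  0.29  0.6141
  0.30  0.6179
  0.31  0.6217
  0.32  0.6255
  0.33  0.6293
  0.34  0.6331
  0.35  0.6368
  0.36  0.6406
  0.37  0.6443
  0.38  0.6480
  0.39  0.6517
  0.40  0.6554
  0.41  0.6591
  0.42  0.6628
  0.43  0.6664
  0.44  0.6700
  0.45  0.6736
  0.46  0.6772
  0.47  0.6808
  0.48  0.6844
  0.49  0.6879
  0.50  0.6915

$17.22

σ√T = 0.18 × 1.0000 = 0.1800
d₁ = [ln(162/164) + (0.079 + 0.18²/2)·1] / 0.1800 = [-0.0123 + 0.0952] / 0.1800 = 0.4607 ≈ 0.46
d₂ = d₁ − σ√T = 0.4607 − 0.1800 = 0.2807 ≈ 0.28
e^(−rT) = e^(−0.079·1) = 0.9240
N(d₁) = N(0.46) = 0.6772;  N(d₂) = N(0.28) = 0.6103
C = 162·0.6772 − 164·0.9240·0.6103 = 109.7064 − 92.4824 = 17.2240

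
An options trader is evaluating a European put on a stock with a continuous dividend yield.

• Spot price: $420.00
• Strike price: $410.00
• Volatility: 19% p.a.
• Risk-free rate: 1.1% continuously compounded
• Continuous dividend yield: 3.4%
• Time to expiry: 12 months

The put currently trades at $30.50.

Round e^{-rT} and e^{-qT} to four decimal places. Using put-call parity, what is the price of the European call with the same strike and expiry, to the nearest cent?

e^(−qT) = e^(−0.034·1) = 0.9666;  e^(−rT) = e^(−0.011·1) = 0.9891
Put-call parity: C − P = S·e^(−qT) − K·e^(−rT) = 420·0.9666 − 410·0.9891 = 405.9720 − 405.5310 = 0.4410
C = P + (C − P) = 30.50 + (0.4410) = 30.9410

$30.94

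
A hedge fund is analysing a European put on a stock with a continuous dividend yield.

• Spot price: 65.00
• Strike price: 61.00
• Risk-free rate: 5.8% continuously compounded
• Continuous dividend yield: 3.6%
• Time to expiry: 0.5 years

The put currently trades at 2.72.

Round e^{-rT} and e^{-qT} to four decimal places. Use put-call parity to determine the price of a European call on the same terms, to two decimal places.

7.31

e^(−qT) = e^(−0.036·0.5) = 0.9822;  e^(−rT) = e^(−0.058·0.5) = 0.9714
Put-call parity: C − P = S·e^(−qT) − K·e^(−rT) = 65·0.9822 − 61·0.9714 = 63.8430 − 59.2554 = 4.5876
C = P + (C − P) = 2.72 + (4.5876) = 7.3076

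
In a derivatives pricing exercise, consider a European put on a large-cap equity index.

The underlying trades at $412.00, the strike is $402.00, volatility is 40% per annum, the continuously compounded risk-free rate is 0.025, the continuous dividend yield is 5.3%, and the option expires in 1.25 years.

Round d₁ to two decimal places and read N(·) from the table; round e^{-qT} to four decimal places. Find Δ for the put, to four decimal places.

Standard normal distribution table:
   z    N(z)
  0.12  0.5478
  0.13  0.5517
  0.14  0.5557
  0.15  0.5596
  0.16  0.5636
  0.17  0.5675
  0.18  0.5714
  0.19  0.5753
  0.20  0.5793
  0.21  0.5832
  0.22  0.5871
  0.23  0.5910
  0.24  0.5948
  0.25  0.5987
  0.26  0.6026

-0.3937

T = 1.25;  σ√T = 0.4472
d₁ = [ln(412/402) + (0.025 − 0.053 + 0.4²/2)·1.25] / 0.4472 = [0.0246 + 0.0650] / 0.4472 = 0.2003 ⇒ 0.20
N(d₁) = N(0.20) = 0.5793
Δ_put = e^(−qT)·(N(d₁) − 1) = 0.9359·(0.5793 − 1) = -0.3937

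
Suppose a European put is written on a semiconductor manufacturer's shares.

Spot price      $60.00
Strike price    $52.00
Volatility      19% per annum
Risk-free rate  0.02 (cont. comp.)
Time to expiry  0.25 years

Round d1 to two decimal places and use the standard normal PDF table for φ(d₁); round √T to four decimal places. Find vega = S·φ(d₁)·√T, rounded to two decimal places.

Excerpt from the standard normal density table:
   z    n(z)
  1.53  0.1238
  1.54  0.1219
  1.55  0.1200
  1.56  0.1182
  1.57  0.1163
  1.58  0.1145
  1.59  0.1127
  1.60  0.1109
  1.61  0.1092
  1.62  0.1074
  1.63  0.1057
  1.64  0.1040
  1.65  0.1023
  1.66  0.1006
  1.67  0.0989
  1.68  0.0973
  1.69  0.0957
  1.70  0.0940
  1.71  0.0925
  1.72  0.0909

σ√T = 0.19·√0.25 = 0.0950
d₁ = [ln(60/52) + (0.02 + ½·0.19²)·0.25] / (σ√T) = (0.1431 + 0.0095) / 0.0950 = 1.6065 ≈ 1.61
√T = √0.25 = 0.5000
φ(d₁) = φ(1.61) = 0.1092
vega = S·φ(d₁)·√T = 60·0.1092·0.5000 = 3.2760

3.28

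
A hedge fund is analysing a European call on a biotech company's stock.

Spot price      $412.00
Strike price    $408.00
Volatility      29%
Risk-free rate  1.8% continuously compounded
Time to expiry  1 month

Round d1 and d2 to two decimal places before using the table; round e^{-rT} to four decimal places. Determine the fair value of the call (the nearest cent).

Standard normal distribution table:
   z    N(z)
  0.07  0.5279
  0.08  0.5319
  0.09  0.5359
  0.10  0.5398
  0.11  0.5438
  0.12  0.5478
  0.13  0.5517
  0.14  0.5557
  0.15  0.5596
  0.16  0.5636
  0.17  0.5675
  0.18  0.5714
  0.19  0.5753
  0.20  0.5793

$17.10

σ√T = 0.29·√0.08333 = 0.0837
d₁ = [ln(412/408) + (0.018 + 0.29²/2)·0.08333] / 0.0837 = [0.0098 + 0.0050] / 0.0837 = 0.1763 which rounds to 0.18
d₂ = d₁ − σ√T = 0.1763 − 0.0837 = 0.0926 which rounds to 0.09
e^(−rT) = e^(−0.018·0.08333) = 0.9985
N(d₁) = N(0.18) = 0.5714;  N(d₂) = N(0.09) = 0.5359
C = 412·0.5714 − 408·0.9985·0.5359 = 235.4168 − 218.3192 = 17.0976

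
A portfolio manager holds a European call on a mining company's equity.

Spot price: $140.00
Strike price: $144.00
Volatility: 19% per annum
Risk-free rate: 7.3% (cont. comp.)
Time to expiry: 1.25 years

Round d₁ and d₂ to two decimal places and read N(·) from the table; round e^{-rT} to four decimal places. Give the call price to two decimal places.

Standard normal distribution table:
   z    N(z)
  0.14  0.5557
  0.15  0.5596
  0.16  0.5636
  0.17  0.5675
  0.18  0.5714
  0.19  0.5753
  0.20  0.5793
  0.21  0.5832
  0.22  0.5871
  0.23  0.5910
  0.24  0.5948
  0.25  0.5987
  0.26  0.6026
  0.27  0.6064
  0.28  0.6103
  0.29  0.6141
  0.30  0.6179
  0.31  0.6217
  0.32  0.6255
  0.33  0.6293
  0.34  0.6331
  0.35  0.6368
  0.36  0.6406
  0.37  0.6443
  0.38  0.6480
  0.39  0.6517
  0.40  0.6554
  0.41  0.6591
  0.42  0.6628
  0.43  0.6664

$16.14

σ√T = 0.19·√1.25 = 0.2124
d₁ = [ln(140/144) + (0.073 + 0.19²/2)·1.25] / 0.2124 = [-0.0282 + 0.1138] / 0.2124 = 0.4032 ≈ 0.40
d₂ = d₁ − σ√T = 0.4032 − 0.2124 = 0.1907 ≈ 0.19
exp(−rT) = exp(−0.073·1.25) = 0.9128
N(d₁) = N(0.40) = 0.6554;  N(d₂) = N(0.19) = 0.5753
C = 140·0.6554 − 144·0.9128·0.5753 = 91.7560 − 75.6193 = 16.1367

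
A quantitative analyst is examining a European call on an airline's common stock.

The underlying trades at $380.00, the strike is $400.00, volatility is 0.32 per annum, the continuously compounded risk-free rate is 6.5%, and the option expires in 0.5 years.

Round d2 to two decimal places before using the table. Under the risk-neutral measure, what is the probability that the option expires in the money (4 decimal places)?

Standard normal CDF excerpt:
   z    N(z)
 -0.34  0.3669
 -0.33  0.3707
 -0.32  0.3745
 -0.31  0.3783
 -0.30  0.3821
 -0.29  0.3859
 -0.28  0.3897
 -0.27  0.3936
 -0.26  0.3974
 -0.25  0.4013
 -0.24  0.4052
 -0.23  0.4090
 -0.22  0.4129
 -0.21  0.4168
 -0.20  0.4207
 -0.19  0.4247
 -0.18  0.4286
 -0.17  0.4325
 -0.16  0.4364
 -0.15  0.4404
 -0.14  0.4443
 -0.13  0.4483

T = 0.5;  σ√T = 0.2263
d₁ = [ln(380/400) + (0.065 + 0.32²/2)·0.5] / 0.2263 = [-0.0513 + 0.0581] / 0.2263 = 0.0301 → 0.03
d₂ = d₁ − σ√T = 0.0301 − 0.2263 = -0.1962 → -0.20
Pr(exercise) under Q = N(d₂) = 0.4207

0.4207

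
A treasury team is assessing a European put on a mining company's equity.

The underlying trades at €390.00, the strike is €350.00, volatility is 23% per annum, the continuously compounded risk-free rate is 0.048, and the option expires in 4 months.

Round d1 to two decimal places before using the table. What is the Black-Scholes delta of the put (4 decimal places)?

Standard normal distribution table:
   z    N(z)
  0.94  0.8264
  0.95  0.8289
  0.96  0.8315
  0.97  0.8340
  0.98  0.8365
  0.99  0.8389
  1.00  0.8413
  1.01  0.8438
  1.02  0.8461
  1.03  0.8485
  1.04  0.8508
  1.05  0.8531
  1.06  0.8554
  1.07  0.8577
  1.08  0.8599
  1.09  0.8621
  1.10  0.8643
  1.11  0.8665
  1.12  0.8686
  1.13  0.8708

σ√T = 0.23 × 0.5774 = 0.1328
d₁ = [ln(390/350) + (0.048 + ½·0.23²)·0.3333] / (σ√T) = (0.1082 + 0.0248) / 0.1328 = 1.0018 ≈ 1.00
N(d₁) = N(1.00) = 0.8413
Δ_put = N(d₁) − 1 = 0.8413 − 1 = -0.1587

-0.1587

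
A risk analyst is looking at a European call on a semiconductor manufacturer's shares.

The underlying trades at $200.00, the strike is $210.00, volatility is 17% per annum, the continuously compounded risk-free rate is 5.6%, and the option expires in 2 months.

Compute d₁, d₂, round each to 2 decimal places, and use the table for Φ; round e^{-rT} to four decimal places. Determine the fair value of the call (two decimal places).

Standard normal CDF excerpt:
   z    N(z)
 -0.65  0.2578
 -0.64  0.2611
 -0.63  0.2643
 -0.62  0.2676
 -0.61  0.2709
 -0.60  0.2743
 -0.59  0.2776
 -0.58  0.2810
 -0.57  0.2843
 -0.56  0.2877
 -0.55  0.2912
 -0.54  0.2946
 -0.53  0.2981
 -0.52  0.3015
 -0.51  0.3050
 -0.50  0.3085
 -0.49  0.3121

σ√T = 0.17 × 0.4082 = 0.0694
d₁ = [ln(200/210) + (0.056 + 0.17²/2)·0.1667] / 0.0694 = [-0.0488 + 0.0117] / 0.0694 = -0.5338 ⇒ -0.53
d₂ = d₁ − σ√T = -0.5338 − 0.0694 = -0.6032 ⇒ -0.60
exp(−rT) = exp(−0.056·0.1667) = 0.9907
N(d₁) = N(-0.53) = 0.2981;  N(d₂) = N(-0.60) = 0.2743
C = 200·0.2981 − 210·0.9907·0.2743 = 59.6200 − 57.0673 = 2.5527

$2.55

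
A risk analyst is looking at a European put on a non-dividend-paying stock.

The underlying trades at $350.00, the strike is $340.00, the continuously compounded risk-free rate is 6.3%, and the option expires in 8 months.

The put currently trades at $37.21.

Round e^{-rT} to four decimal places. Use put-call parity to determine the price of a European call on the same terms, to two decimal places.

$61.18

exp(−rT) = exp(−0.063·0.6667) = 0.9589
Put-call parity: C − P = S − K·e^(−rT) = 350 − 340·0.9589 = 350 − 326.0260 = 23.9740
C = P + (C − P) = 37.21 + (23.9740) = 61.1840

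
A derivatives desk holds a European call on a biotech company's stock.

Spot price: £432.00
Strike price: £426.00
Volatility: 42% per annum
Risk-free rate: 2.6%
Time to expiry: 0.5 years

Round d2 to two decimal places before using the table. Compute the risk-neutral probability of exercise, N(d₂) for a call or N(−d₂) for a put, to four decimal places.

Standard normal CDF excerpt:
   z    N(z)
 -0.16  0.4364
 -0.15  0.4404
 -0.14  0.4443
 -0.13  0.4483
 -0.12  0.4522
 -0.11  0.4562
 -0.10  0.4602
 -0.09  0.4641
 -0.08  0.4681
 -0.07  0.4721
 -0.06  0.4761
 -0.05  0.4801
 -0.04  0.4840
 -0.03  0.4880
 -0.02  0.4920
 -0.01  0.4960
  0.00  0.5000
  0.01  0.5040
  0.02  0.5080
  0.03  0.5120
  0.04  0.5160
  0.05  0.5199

T = 0.5;  σ√T = 0.2970
d₁ = [ln(432/426) + (0.026 + 0.42²/2)·0.5] / 0.2970 = [0.0140 + 0.0571] / 0.2970 = 0.2394 ⇒ 0.24
d₂ = d₁ − σ√T = 0.2394 − 0.2970 = -0.0576 ⇒ -0.06
Risk-neutral Pr[S_T > K] = N(d₂) = N(-0.06) = 0.4761

0.4761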